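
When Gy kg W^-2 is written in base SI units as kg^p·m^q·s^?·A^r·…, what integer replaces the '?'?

Gy = J/kg (absorbed dose = energy per mass),
    = m²·s⁻².
W = J/s (power = energy per time),
    = kg·m²·s⁻³.
So W⁻² = kg⁻²·m⁻⁴·s⁶.
Combining: Gy·kg·W⁻² = (m²·s⁻²) · kg · (kg⁻²·m⁻⁴·s⁶) = kg⁻¹·m⁻²·s⁴.
The exponent of s is 4.

4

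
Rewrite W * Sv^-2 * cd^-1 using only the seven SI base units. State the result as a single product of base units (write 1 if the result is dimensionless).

W = J/s (power = energy per time),
    = kg·m²·s⁻³.
Sv = J/kg (equivalent dose = energy per mass),
    = m²·s⁻².
So Sv⁻² = m⁻⁴·s⁴.
Combining: W·Sv⁻²·cd⁻¹ = (kg·m²·s⁻³) · (m⁻⁴·s⁴) · cd⁻¹ = kg·m⁻²·s·cd⁻¹.

kg·m⁻²·s·cd⁻¹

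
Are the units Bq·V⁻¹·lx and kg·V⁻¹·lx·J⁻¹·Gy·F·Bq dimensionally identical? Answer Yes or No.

Left side:
  Bq = 1/s = s⁻¹ (activity is decays per second).
  V = W/A (potential = power per current),
      = kg·m²·s⁻³·A⁻¹.
  So V⁻¹ = kg⁻¹·m⁻²·s³·A.
  lx = lm/m² (illuminance = luminous flux per area),
      = m⁻²·cd.
  Combining: Bq·V⁻¹·lx = s⁻¹ · (kg⁻¹·m⁻²·s³·A) · (m⁻²·cd) = kg⁻¹·m⁻⁴·s²·A·cd.
Right side:
  V = kg·m²·s⁻³·A⁻¹.
  So V⁻¹ = kg⁻¹·m⁻²·s³·A.
  lx = m⁻²·cd.
  J = kg·m²·s⁻².
  So J⁻¹ = kg⁻¹·m⁻²·s².
  Gy = m²·s⁻².
  F = kg⁻¹·m⁻²·s⁴·A².
  Bq = s⁻¹.
  Combining: kg·V⁻¹·lx·J⁻¹·Gy·F·Bq = kg · (kg⁻¹·m⁻²·s³·A) · (m⁻²·cd) · (kg⁻¹·m⁻²·s²) · (m²·s⁻²) · (kg⁻¹·m⁻²·s⁴·A²) · s⁻¹ = kg⁻²·m⁻⁶·s⁶·A³·cd.
Left is kg⁻¹·m⁻⁴·s²·A·cd; right is kg⁻²·m⁻⁶·s⁶·A³·cd — different.

No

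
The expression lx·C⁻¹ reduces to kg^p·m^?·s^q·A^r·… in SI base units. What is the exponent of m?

-2

lx = lm/m² (illuminance = luminous flux per area),
    = m⁻²·cd.
C = A·s = s·A (charge = current × time).
So C⁻¹ = s⁻¹·A⁻¹.
Combining: lx·C⁻¹ = (m⁻²·cd) · (s⁻¹·A⁻¹) = m⁻²·s⁻¹·A⁻¹·cd.
The exponent of m is -2.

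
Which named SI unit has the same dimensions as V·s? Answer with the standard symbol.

Wb

V = W/A (potential = power per current),
    = kg·m²·s⁻³·A⁻¹.
Combining: V·s = (kg·m²·s⁻³·A⁻¹) · s = kg·m²·s⁻²·A⁻¹.
kg·m²·s⁻²·A⁻¹ is the base-SI form of the weber.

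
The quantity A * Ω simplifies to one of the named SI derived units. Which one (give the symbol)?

V

Ω = V/A (resistance = voltage per current),
    = kg·m²·s⁻³·A⁻².
Combining: A·Ω = A · (kg·m²·s⁻³·A⁻²) = kg·m²·s⁻³·A⁻¹.
kg·m²·s⁻³·A⁻¹ is the base-SI form of the volt.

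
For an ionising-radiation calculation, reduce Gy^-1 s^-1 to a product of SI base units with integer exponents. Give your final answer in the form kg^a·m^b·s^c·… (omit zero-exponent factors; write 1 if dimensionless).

Gy = J/kg (absorbed dose = energy per mass),
    = m²·s⁻².
So Gy⁻¹ = m⁻²·s².
Combining: Gy⁻¹·s⁻¹ = (m⁻²·s²) · s⁻¹ = m⁻²·s.

m⁻²·s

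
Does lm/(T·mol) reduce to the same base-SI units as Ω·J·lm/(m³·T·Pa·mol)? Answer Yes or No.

Left side:
  T = Wb/m² (flux density = flux per area),
      = kg·s⁻²·A⁻¹.
  So T⁻¹ = kg⁻¹·s²·A.
  lm = cd·sr = cd (luminous flux; sr is dimensionless).
  Combining: T⁻¹·lm·mol⁻¹ = (kg⁻¹·s²·A) · cd · mol⁻¹ = kg⁻¹·s²·A·mol⁻¹·cd.
Right side:
  Ω = V/A (resistance = voltage per current),
      = kg·m²·s⁻³·A⁻².
  J = N·m (work = force × distance),
      = kg·m²·s⁻².
  T = Wb/m² (flux density = flux per area),
      = kg·s⁻²·A⁻¹.
  So T⁻¹ = kg⁻¹·s²·A.
  Pa = N/m² (pressure = force per area),
      = kg·m⁻¹·s⁻².
  So Pa⁻¹ = kg⁻¹·m·s².
  lm = cd·sr = cd (luminous flux; sr is dimensionless).
  Combining: Ω·m⁻³·J·T⁻¹·Pa⁻¹·mol⁻¹·lm = (kg·m²·s⁻³·A⁻²) · m⁻³ · (kg·m²·s⁻²) · (kg⁻¹·s²·A) · (kg⁻¹·m·s²) · mol⁻¹ · cd = m²·s⁻¹·A⁻¹·mol⁻¹·cd.
Left is kg⁻¹·s²·A·mol⁻¹·cd; right is m²·s⁻¹·A⁻¹·mol⁻¹·cd — different.

No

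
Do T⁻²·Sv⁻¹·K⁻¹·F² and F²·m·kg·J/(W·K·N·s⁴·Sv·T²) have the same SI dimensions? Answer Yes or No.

Left side:
  T = Wb/m² (flux density = flux per area),
      = kg·s⁻²·A⁻¹.
  So T⁻² = kg⁻²·s⁴·A².
  Sv = J/kg (equivalent dose = energy per mass),
      = m²·s⁻².
  So Sv⁻¹ = m⁻²·s².
  F = C/V (capacitance = charge per voltage),
      = A·s/(kg·m²·s⁻³·A⁻¹) (substituting C and V),
      = kg⁻¹·m⁻²·s⁴·A².
  So F² = kg⁻²·m⁻⁴·s⁸·A⁴.
  Combining: T⁻²·Sv⁻¹·K⁻¹·F² = (kg⁻²·s⁴·A²) · (m⁻²·s²) · K⁻¹ · (kg⁻²·m⁻⁴·s⁸·A⁴) = kg⁻⁴·m⁻⁶·s¹⁴·A⁶·K⁻¹.
Right side:
  F = kg⁻¹·m⁻²·s⁴·A².
  So F² = kg⁻²·m⁻⁴·s⁸·A⁴.
  W = kg·m²·s⁻³.
  So W⁻¹ = kg⁻¹·m⁻²·s³.
  N = kg·m·s⁻².
  So N⁻¹ = kg⁻¹·m⁻¹·s².
  J = kg·m²·s⁻².
  Sv = m²·s⁻².
  So Sv⁻¹ = m⁻²·s².
  T = kg·s⁻²·A⁻¹.
  So T⁻² = kg⁻²·s⁴·A².
  Combining: F²·W⁻¹·K⁻¹·N⁻¹·s⁻⁴·m·kg·J·Sv⁻¹·T⁻² = (kg⁻²·m⁻⁴·s⁸·A⁴) · (kg⁻¹·m⁻²·s³) · K⁻¹ · (kg⁻¹·m⁻¹·s²) · s⁻⁴ · m · kg · (kg·m²·s⁻²) · (m⁻²·s²) · (kg⁻²·s⁴·A²) = kg⁻⁴·m⁻⁶·s¹³·A⁶·K⁻¹.
Left is kg⁻⁴·m⁻⁶·s¹⁴·A⁶·K⁻¹; right is kg⁻⁴·m⁻⁶·s¹³·A⁶·K⁻¹ — different.

No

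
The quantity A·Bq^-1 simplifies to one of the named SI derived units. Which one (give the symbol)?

Bq = s⁻¹.
So Bq⁻¹ = s.
Combining: A·Bq⁻¹ = A · s = s·A.
s·A is the base-SI form of the coulomb.

C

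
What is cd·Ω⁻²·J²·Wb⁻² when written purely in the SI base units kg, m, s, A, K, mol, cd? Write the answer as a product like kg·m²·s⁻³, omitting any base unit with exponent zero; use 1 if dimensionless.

kg⁻²·m⁻⁴·s⁶·A⁶·cd

Ω = V/A (resistance = voltage per current),
    = kg·m²·s⁻³·A⁻².
So Ω⁻² = kg⁻²·m⁻⁴·s⁶·A⁴.
J = N·m (work = force × distance),
    = kg·m²·s⁻².
So J² = kg²·m⁴·s⁻⁴.
Wb = V·s (flux: a volt is a weber per second),
    = kg·m²·s⁻²·A⁻¹.
So Wb⁻² = kg⁻²·m⁻⁴·s⁴·A².
Combining: cd·Ω⁻²·J²·Wb⁻² = cd · (kg⁻²·m⁻⁴·s⁶·A⁴) · (kg²·m⁴·s⁻⁴) · (kg⁻²·m⁻⁴·s⁴·A²) = kg⁻²·m⁻⁴·s⁶·A⁶·cd.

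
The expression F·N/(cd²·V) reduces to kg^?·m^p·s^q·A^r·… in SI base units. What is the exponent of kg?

F = kg⁻¹·m⁻²·s⁴·A².
N = kg·m·s⁻².
V = kg·m²·s⁻³·A⁻¹.
So V⁻¹ = kg⁻¹·m⁻²·s³·A.
Combining: F·cd⁻²·N·V⁻¹ = (kg⁻¹·m⁻²·s⁴·A²) · cd⁻² · (kg·m·s⁻²) · (kg⁻¹·m⁻²·s³·A) = kg⁻¹·m⁻³·s⁵·A³·cd⁻².
The exponent of kg is -1.

-1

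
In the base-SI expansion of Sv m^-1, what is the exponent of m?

1

Sv = J/kg (equivalent dose = energy per mass),
    = m²·s⁻².
Combining: Sv·m⁻¹ = (m²·s⁻²) · m⁻¹ = m·s⁻².
The exponent of m is 1.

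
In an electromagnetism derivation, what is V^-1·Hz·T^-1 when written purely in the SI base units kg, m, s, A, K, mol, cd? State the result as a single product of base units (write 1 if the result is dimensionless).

V = W/A (potential = power per current),
    = kg·m²·s⁻³·A⁻¹.
So V⁻¹ = kg⁻¹·m⁻²·s³·A.
Hz = 1/s = s⁻¹ (frequency is cycles per second).
T = Wb/m² (flux density = flux per area),
    = kg·s⁻²·A⁻¹.
So T⁻¹ = kg⁻¹·s²·A.
Combining: V⁻¹·Hz·T⁻¹ = (kg⁻¹·m⁻²·s³·A) · s⁻¹ · (kg⁻¹·s²·A) = kg⁻²·m⁻²·s⁴·A².

kg⁻²·m⁻²·s⁴·A²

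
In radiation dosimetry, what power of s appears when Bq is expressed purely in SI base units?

Bq = s⁻¹.
The exponent of s is -1.

-1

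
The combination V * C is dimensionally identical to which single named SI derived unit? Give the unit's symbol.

J

V = W/A (potential = power per current),
    = kg·m²·s⁻³·A⁻¹.
C = A·s = s·A (charge = current × time).
Combining: V·C = (kg·m²·s⁻³·A⁻¹) · (s·A) = kg·m²·s⁻².
kg·m²·s⁻² is the base-SI form of the joule.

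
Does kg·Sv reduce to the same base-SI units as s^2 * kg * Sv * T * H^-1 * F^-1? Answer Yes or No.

No

Left side:
  Sv = J/kg (equivalent dose = energy per mass),
      = m²·s⁻².
  Combining: kg·Sv = kg · (m²·s⁻²) = kg·m²·s⁻².
Right side:
  Sv = J/kg (equivalent dose = energy per mass),
      = m²·s⁻².
  T = Wb/m² (flux density = flux per area),
      = kg·s⁻²·A⁻¹.
  H = Wb/A (inductance = flux per current),
      = kg·m²·s⁻²·A⁻².
  So H⁻¹ = kg⁻¹·m⁻²·s²·A².
  F = C/V (capacitance = charge per voltage),
      = A·s/(kg·m²·s⁻³·A⁻¹) (substituting C and V),
      = kg⁻¹·m⁻²·s⁴·A².
  So F⁻¹ = kg·m²·s⁻⁴·A⁻².
  Combining: s²·kg·Sv·T·H⁻¹·F⁻¹ = s² · kg · (m²·s⁻²) · (kg·s⁻²·A⁻¹) · (kg⁻¹·m⁻²·s²·A²) · (kg·m²·s⁻⁴·A⁻²) = kg²·m²·s⁻⁴·A⁻¹.
Left is kg·m²·s⁻²; right is kg²·m²·s⁻⁴·A⁻¹ — different.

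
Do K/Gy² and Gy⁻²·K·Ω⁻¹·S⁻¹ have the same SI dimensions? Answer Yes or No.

Left side:
  Gy = J/kg (absorbed dose = energy per mass),
      = m²·s⁻².
  So Gy⁻² = m⁻⁴·s⁴.
  Combining: K·Gy⁻² = K · (m⁻⁴·s⁴) = m⁻⁴·s⁴·K.
Right side:
  Gy = m²·s⁻².
  So Gy⁻² = m⁻⁴·s⁴.
  Ω = kg·m²·s⁻³·A⁻².
  So Ω⁻¹ = kg⁻¹·m⁻²·s³·A².
  S = kg⁻¹·m⁻²·s³·A².
  So S⁻¹ = kg·m²·s⁻³·A⁻².
  Combining: Gy⁻²·K·Ω⁻¹·S⁻¹ = (m⁻⁴·s⁴) · K · (kg⁻¹·m⁻²·s³·A²) · (kg·m²·s⁻³·A⁻²) = m⁻⁴·s⁴·K.
Both reduce to m⁻⁴·s⁴·K.

Yes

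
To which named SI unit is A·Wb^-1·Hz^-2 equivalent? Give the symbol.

Wb = V·s (flux: a volt is a weber per second),
    = kg·m²·s⁻²·A⁻¹.
So Wb⁻¹ = kg⁻¹·m⁻²·s²·A.
Hz = 1/s = s⁻¹ (frequency is cycles per second).
So Hz⁻² = s².
Combining: A·Wb⁻¹·Hz⁻² = A · (kg⁻¹·m⁻²·s²·A) · s² = kg⁻¹·m⁻²·s⁴·A².
kg⁻¹·m⁻²·s⁴·A² is the base-SI form of the farad.

F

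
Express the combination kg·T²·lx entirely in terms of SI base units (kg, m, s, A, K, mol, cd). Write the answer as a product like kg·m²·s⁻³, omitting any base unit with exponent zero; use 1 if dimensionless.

kg³·m⁻²·s⁻⁴·A⁻²·cd

T = Wb/m² (flux density = flux per area),
    = kg·s⁻²·A⁻¹.
So T² = kg²·s⁻⁴·A⁻².
lx = lm/m² (illuminance = luminous flux per area),
    = m⁻²·cd.
Combining: kg·T²·lx = kg · (kg²·s⁻⁴·A⁻²) · (m⁻²·cd) = kg³·m⁻²·s⁻⁴·A⁻²·cd.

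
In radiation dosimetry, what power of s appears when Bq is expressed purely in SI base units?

Bq = s⁻¹.
The exponent of s is -1.

-1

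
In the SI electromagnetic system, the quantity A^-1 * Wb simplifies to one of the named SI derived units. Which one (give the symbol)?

H

Wb = V·s (flux: a volt is a weber per second),
    = kg·m²·s⁻²·A⁻¹.
Combining: A⁻¹·Wb = A⁻¹ · (kg·m²·s⁻²·A⁻¹) = kg·m²·s⁻²·A⁻².
kg·m²·s⁻²·A⁻² is the base-SI form of the henry.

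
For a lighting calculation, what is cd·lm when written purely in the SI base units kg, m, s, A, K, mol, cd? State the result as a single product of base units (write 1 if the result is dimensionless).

lm = cd.
Combining: cd·lm = cd · cd = cd².

cd²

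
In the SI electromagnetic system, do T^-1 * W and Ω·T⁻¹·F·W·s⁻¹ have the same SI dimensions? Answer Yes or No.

Yes

Left side:
  T = Wb/m² (flux density = flux per area),
      = kg·s⁻²·A⁻¹.
  So T⁻¹ = kg⁻¹·s²·A.
  W = J/s (power = energy per time),
      = kg·m²·s⁻³.
  Combining: T⁻¹·W = (kg⁻¹·s²·A) · (kg·m²·s⁻³) = m²·s⁻¹·A.
Right side:
  Ω = V/A (resistance = voltage per current),
      = kg·m²·s⁻³·A⁻².
  T = Wb/m² (flux density = flux per area),
      = kg·s⁻²·A⁻¹.
  So T⁻¹ = kg⁻¹·s²·A.
  F = C/V (capacitance = charge per voltage),
      = A·s/(kg·m²·s⁻³·A⁻¹) (substituting C and V),
      = kg⁻¹·m⁻²·s⁴·A².
  W = J/s (power = energy per time),
      = kg·m²·s⁻³.
  Combining: Ω·T⁻¹·F·W·s⁻¹ = (kg·m²·s⁻³·A⁻²) · (kg⁻¹·s²·A) · (kg⁻¹·m⁻²·s⁴·A²) · (kg·m²·s⁻³) · s⁻¹ = m²·s⁻¹·A.
Both reduce to m²·s⁻¹·A.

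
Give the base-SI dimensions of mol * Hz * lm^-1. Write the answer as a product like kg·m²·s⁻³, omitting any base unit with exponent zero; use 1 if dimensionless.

Hz = s⁻¹.
lm = cd.
So lm⁻¹ = cd⁻¹.
Combining: mol·Hz·lm⁻¹ = mol · s⁻¹ · cd⁻¹ = s⁻¹·mol·cd⁻¹.

s⁻¹·mol·cd⁻¹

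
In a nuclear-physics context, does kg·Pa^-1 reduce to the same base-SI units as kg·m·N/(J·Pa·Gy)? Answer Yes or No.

No

Left side:
  Pa = kg·m⁻¹·s⁻².
  So Pa⁻¹ = kg⁻¹·m·s².
  Combining: kg·Pa⁻¹ = kg · (kg⁻¹·m·s²) = m·s².
Right side:
  J = kg·m²·s⁻².
  So J⁻¹ = kg⁻¹·m⁻²·s².
  Pa = kg·m⁻¹·s⁻².
  So Pa⁻¹ = kg⁻¹·m·s².
  N = kg·m·s⁻².
  Gy = m²·s⁻².
  So Gy⁻¹ = m⁻²·s².
  Combining: kg·J⁻¹·Pa⁻¹·m·N·Gy⁻¹ = kg · (kg⁻¹·m⁻²·s²) · (kg⁻¹·m·s²) · m · (kg·m·s⁻²) · (m⁻²·s²) = m⁻¹·s⁴.
Left is m·s²; right is m⁻¹·s⁴ — different.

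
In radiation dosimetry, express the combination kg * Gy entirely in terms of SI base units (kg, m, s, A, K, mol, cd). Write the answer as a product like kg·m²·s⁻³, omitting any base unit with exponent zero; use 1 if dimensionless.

kg·m²·s⁻²

Gy = J/kg (absorbed dose = energy per mass),
    = m²·s⁻².
Combining: kg·Gy = kg · (m²·s⁻²) = kg·m²·s⁻².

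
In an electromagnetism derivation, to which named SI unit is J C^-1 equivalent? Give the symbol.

V

J = N·m (work = force × distance),
    = kg·m²·s⁻².
C = A·s = s·A (charge = current × time).
So C⁻¹ = s⁻¹·A⁻¹.
Combining: J·C⁻¹ = (kg·m²·s⁻²) · (s⁻¹·A⁻¹) = kg·m²·s⁻³·A⁻¹.
kg·m²·s⁻³·A⁻¹ is the base-SI form of the volt.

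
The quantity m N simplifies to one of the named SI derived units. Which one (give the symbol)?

J

N = kg·m·s⁻².
Combining: m·N = m · (kg·m·s⁻²) = kg·m²·s⁻².
kg·m²·s⁻² is the base-SI form of the joule.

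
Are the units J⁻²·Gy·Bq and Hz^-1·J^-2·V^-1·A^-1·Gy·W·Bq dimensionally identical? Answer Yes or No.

No

Left side:
  J = kg·m²·s⁻².
  So J⁻² = kg⁻²·m⁻⁴·s⁴.
  Gy = m²·s⁻².
  Bq = s⁻¹.
  Combining: J⁻²·Gy·Bq = (kg⁻²·m⁻⁴·s⁴) · (m²·s⁻²) · s⁻¹ = kg⁻²·m⁻²·s.
Right side:
  Hz = 1/s = s⁻¹ (frequency is cycles per second).
  So Hz⁻¹ = s.
  J = N·m (work = force × distance),
      = kg·m²·s⁻².
  So J⁻² = kg⁻²·m⁻⁴·s⁴.
  V = W/A (potential = power per current),
      = kg·m²·s⁻³·A⁻¹.
  So V⁻¹ = kg⁻¹·m⁻²·s³·A.
  Gy = J/kg (absorbed dose = energy per mass),
      = m²·s⁻².
  W = J/s (power = energy per time),
      = kg·m²·s⁻³.
  Bq = 1/s = s⁻¹ (activity is decays per second).
  Combining: Hz⁻¹·J⁻²·V⁻¹·A⁻¹·Gy·W·Bq = s · (kg⁻²·m⁻⁴·s⁴) · (kg⁻¹·m⁻²·s³·A) · A⁻¹ · (m²·s⁻²) · (kg·m²·s⁻³) · s⁻¹ = kg⁻²·m⁻²·s².
Left is kg⁻²·m⁻²·s; right is kg⁻²·m⁻²·s² — different.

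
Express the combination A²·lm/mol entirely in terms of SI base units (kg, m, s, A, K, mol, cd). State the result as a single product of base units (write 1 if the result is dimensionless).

lm = cd·sr = cd (luminous flux; sr is dimensionless).
Combining: A²·lm·mol⁻¹ = A² · cd · mol⁻¹ = A²·mol⁻¹·cd.

A²·mol⁻¹·cd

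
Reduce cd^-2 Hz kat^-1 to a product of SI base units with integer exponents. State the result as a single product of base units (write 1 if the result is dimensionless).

mol⁻¹·cd⁻²

Hz = 1/s = s⁻¹ (frequency is cycles per second).
kat = mol/s = s⁻¹·mol (catalytic activity).
So kat⁻¹ = s·mol⁻¹.
Combining: cd⁻²·Hz·kat⁻¹ = cd⁻² · s⁻¹ · (s·mol⁻¹) = mol⁻¹·cd⁻².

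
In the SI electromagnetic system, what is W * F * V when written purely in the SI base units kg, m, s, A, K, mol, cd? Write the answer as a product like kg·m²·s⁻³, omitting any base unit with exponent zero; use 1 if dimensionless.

W = J/s (power = energy per time),
    = kg·m²·s⁻³.
F = C/V (capacitance = charge per voltage),
    = A·s/(kg·m²·s⁻³·A⁻¹) (substituting C and V),
    = kg⁻¹·m⁻²·s⁴·A².
V = W/A (potential = power per current),
    = kg·m²·s⁻³·A⁻¹.
Combining: W·F·V = (kg·m²·s⁻³) · (kg⁻¹·m⁻²·s⁴·A²) · (kg·m²·s⁻³·A⁻¹) = kg·m²·s⁻²·A.

kg·m²·s⁻²·A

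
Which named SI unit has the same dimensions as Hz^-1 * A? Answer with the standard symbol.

C

Hz = s⁻¹.
So Hz⁻¹ = s.
Combining: Hz⁻¹·A = s · A = s·A.
s·A is the base-SI form of the coulomb.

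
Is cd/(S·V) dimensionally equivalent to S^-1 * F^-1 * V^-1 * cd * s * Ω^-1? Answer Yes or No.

Yes

Left side:
  S = 1/Ω (conductance is reciprocal resistance),
      = kg⁻¹·m⁻²·s³·A².
  So S⁻¹ = kg·m²·s⁻³·A⁻².
  V = W/A (potential = power per current),
      = kg·m²·s⁻³·A⁻¹.
  So V⁻¹ = kg⁻¹·m⁻²·s³·A.
  Combining: S⁻¹·V⁻¹·cd = (kg·m²·s⁻³·A⁻²) · (kg⁻¹·m⁻²·s³·A) · cd = A⁻¹·cd.
Right side:
  S = 1/Ω (conductance is reciprocal resistance),
      = kg⁻¹·m⁻²·s³·A².
  So S⁻¹ = kg·m²·s⁻³·A⁻².
  F = C/V (capacitance = charge per voltage),
      = A·s/(kg·m²·s⁻³·A⁻¹) (substituting C and V),
      = kg⁻¹·m⁻²·s⁴·A².
  So F⁻¹ = kg·m²·s⁻⁴·A⁻².
  V = W/A (potential = power per current),
      = kg·m²·s⁻³·A⁻¹.
  So V⁻¹ = kg⁻¹·m⁻²·s³·A.
  Ω = V/A (resistance = voltage per current),
      = kg·m²·s⁻³·A⁻².
  So Ω⁻¹ = kg⁻¹·m⁻²·s³·A².
  Combining: S⁻¹·F⁻¹·V⁻¹·cd·s·Ω⁻¹ = (kg·m²·s⁻³·A⁻²) · (kg·m²·s⁻⁴·A⁻²) · (kg⁻¹·m⁻²·s³·A) · cd · s · (kg⁻¹·m⁻²·s³·A²) = A⁻¹·cd.
Both reduce to A⁻¹·cd.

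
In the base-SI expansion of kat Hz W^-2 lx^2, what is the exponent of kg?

-2

kat = s⁻¹·mol.
Hz = s⁻¹.
W = kg·m²·s⁻³.
So W⁻² = kg⁻²·m⁻⁴·s⁶.
lx = m⁻²·cd.
So lx² = m⁻⁴·cd².
Combining: kat·Hz·W⁻²·lx² = (s⁻¹·mol) · s⁻¹ · (kg⁻²·m⁻⁴·s⁶) · (m⁻⁴·cd²) = kg⁻²·m⁻⁸·s⁴·mol·cd².
The exponent of kg is -2.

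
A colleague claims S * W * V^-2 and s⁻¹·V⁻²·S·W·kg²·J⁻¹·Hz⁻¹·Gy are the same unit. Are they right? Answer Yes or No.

Left side:
  S = kg⁻¹·m⁻²·s³·A².
  W = kg·m²·s⁻³.
  V = kg·m²·s⁻³·A⁻¹.
  So V⁻² = kg⁻²·m⁻⁴·s⁶·A².
  Combining: S·W·V⁻² = (kg⁻¹·m⁻²·s³·A²) · (kg·m²·s⁻³) · (kg⁻²·m⁻⁴·s⁶·A²) = kg⁻²·m⁻⁴·s⁶·A⁴.
Right side:
  V = kg·m²·s⁻³·A⁻¹.
  So V⁻² = kg⁻²·m⁻⁴·s⁶·A².
  S = kg⁻¹·m⁻²·s³·A².
  W = kg·m²·s⁻³.
  J = kg·m²·s⁻².
  So J⁻¹ = kg⁻¹·m⁻²·s².
  Hz = s⁻¹.
  So Hz⁻¹ = s.
  Gy = m²·s⁻².
  Combining: s⁻¹·V⁻²·S·W·kg²·J⁻¹·Hz⁻¹·Gy = s⁻¹ · (kg⁻²·m⁻⁴·s⁶·A²) · (kg⁻¹·m⁻²·s³·A²) · (kg·m²·s⁻³) · kg² · (kg⁻¹·m⁻²·s²) · s · (m²·s⁻²) = kg⁻¹·m⁻⁴·s⁶·A⁴.
Left is kg⁻²·m⁻⁴·s⁶·A⁴; right is kg⁻¹·m⁻⁴·s⁶·A⁴ — different.

No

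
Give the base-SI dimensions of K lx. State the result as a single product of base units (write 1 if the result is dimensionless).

lx = m⁻²·cd.
Combining: K·lx = K · (m⁻²·cd) = m⁻²·K·cd.

m⁻²·K·cd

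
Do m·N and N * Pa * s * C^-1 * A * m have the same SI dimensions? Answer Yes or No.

Left side:
  N = kg·m/s² = kg·m·s⁻² (force = mass × acceleration).
  Combining: m·N = m · (kg·m·s⁻²) = kg·m²·s⁻².
Right side:
  N = kg·m·s⁻².
  Pa = kg·m⁻¹·s⁻².
  C = s·A.
  So C⁻¹ = s⁻¹·A⁻¹.
  Combining: N·Pa·s·C⁻¹·A·m = (kg·m·s⁻²) · (kg·m⁻¹·s⁻²) · s · (s⁻¹·A⁻¹) · A · m = kg²·m·s⁻⁴.
Left is kg·m²·s⁻²; right is kg²·m·s⁻⁴ — different.

No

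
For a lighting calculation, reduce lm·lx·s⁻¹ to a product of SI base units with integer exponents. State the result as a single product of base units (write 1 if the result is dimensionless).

m⁻²·s⁻¹·cd²

lm = cd·sr = cd (luminous flux; sr is dimensionless).
lx = lm/m² (illuminance = luminous flux per area),
    = m⁻²·cd.
Combining: lm·lx·s⁻¹ = cd · (m⁻²·cd) · s⁻¹ = m⁻²·s⁻¹·cd².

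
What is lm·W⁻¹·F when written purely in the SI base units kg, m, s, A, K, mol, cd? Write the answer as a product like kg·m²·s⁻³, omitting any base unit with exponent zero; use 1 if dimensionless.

kg⁻²·m⁻⁴·s⁷·A²·cd

lm = cd.
W = kg·m²·s⁻³.
So W⁻¹ = kg⁻¹·m⁻²·s³.
F = kg⁻¹·m⁻²·s⁴·A².
Combining: lm·W⁻¹·F = cd · (kg⁻¹·m⁻²·s³) · (kg⁻¹·m⁻²·s⁴·A²) = kg⁻²·m⁻⁴·s⁷·A²·cd.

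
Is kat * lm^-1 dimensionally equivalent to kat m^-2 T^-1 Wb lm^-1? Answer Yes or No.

Left side:
  kat = s⁻¹·mol.
  lm = cd.
  So lm⁻¹ = cd⁻¹.
  Combining: kat·lm⁻¹ = (s⁻¹·mol) · cd⁻¹ = s⁻¹·mol·cd⁻¹.
Right side:
  kat = mol/s = s⁻¹·mol (catalytic activity).
  T = Wb/m² (flux density = flux per area),
      = kg·s⁻²·A⁻¹.
  So T⁻¹ = kg⁻¹·s²·A.
  Wb = V·s (flux: a volt is a weber per second),
      = kg·m²·s⁻²·A⁻¹.
  lm = cd·sr = cd (luminous flux; sr is dimensionless).
  So lm⁻¹ = cd⁻¹.
  Combining: kat·m⁻²·T⁻¹·Wb·lm⁻¹ = (s⁻¹·mol) · m⁻² · (kg⁻¹·s²·A) · (kg·m²·s⁻²·A⁻¹) · cd⁻¹ = s⁻¹·mol·cd⁻¹.
Both reduce to s⁻¹·mol·cd⁻¹.

Yes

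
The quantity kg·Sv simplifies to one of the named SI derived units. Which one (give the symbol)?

J

Sv = J/kg (equivalent dose = energy per mass),
    = m²·s⁻².
Combining: kg·Sv = kg · (m²·s⁻²) = kg·m²·s⁻².
kg·m²·s⁻² is the base-SI form of the joule.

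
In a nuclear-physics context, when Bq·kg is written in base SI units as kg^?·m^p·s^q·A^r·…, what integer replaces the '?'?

1

Bq = 1/s = s⁻¹ (activity is decays per second).
Combining: Bq·kg = s⁻¹ · kg = kg·s⁻¹.
The exponent of kg is 1.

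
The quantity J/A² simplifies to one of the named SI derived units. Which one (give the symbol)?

H

J = N·m (work = force × distance),
    = kg·m²·s⁻².
Combining: A⁻²·J = A⁻² · (kg·m²·s⁻²) = kg·m²·s⁻²·A⁻².
kg·m²·s⁻²·A⁻² is the base-SI form of the henry.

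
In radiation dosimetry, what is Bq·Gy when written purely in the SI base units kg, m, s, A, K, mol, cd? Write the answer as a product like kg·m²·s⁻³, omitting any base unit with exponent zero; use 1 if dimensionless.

Bq = s⁻¹.
Gy = m²·s⁻².
Combining: Bq·Gy = s⁻¹ · (m²·s⁻²) = m²·s⁻³.

m²·s⁻³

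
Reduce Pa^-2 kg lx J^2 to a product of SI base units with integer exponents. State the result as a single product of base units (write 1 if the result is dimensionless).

Pa = kg·m⁻¹·s⁻².
So Pa⁻² = kg⁻²·m²·s⁴.
lx = m⁻²·cd.
J = kg·m²·s⁻².
So J² = kg²·m⁴·s⁻⁴.
Combining: Pa⁻²·kg·lx·J² = (kg⁻²·m²·s⁴) · kg · (m⁻²·cd) · (kg²·m⁴·s⁻⁴) = kg·m⁴·cd.

kg·m⁴·cd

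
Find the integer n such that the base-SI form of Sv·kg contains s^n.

-2

Sv = J/kg (equivalent dose = energy per mass),
    = m²·s⁻².
Combining: Sv·kg = (m²·s⁻²) · kg = kg·m²·s⁻².
The exponent of s is -2.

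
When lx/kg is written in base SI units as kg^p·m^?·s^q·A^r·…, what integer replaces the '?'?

-2

lx = lm/m² (illuminance = luminous flux per area),
    = m⁻²·cd.
Combining: kg⁻¹·lx = kg⁻¹ · (m⁻²·cd) = kg⁻¹·m⁻²·cd.
The exponent of m is -2.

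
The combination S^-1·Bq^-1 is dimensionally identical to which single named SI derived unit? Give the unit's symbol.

S = kg⁻¹·m⁻²·s³·A².
So S⁻¹ = kg·m²·s⁻³·A⁻².
Bq = s⁻¹.
So Bq⁻¹ = s.
Combining: S⁻¹·Bq⁻¹ = (kg·m²·s⁻³·A⁻²) · s = kg·m²·s⁻²·A⁻².
kg·m²·s⁻²·A⁻² is the base-SI form of the henry.

H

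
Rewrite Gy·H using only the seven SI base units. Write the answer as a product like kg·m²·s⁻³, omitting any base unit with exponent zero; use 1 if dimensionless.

Gy = m²·s⁻².
H = kg·m²·s⁻²·A⁻².
Combining: Gy·H = (m²·s⁻²) · (kg·m²·s⁻²·A⁻²) = kg·m⁴·s⁻⁴·A⁻².

kg·m⁴·s⁻⁴·A⁻²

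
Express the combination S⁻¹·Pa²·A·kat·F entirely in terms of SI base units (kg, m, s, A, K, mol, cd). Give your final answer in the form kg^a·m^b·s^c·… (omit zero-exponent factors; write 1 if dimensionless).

kg²·m⁻²·s⁻⁴·A·mol

S = 1/Ω (conductance is reciprocal resistance),
    = kg⁻¹·m⁻²·s³·A².
So S⁻¹ = kg·m²·s⁻³·A⁻².
Pa = N/m² (pressure = force per area),
    = kg·m⁻¹·s⁻².
So Pa² = kg²·m⁻²·s⁻⁴.
kat = mol/s = s⁻¹·mol (catalytic activity).
F = C/V (capacitance = charge per voltage),
    = A·s/(kg·m²·s⁻³·A⁻¹) (substituting C and V),
    = kg⁻¹·m⁻²·s⁴·A².
Combining: S⁻¹·Pa²·A·kat·F = (kg·m²·s⁻³·A⁻²) · (kg²·m⁻²·s⁻⁴) · A · (s⁻¹·mol) · (kg⁻¹·m⁻²·s⁴·A²) = kg²·m⁻²·s⁻⁴·A·mol.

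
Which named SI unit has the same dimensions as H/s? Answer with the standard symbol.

H = kg·m²·s⁻²·A⁻².
Combining: H·s⁻¹ = (kg·m²·s⁻²·A⁻²) · s⁻¹ = kg·m²·s⁻³·A⁻².
kg·m²·s⁻³·A⁻² is the base-SI form of the ohm.

Ω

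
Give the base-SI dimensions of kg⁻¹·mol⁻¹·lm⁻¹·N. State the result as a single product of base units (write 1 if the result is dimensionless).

lm = cd·sr = cd (luminous flux; sr is dimensionless).
So lm⁻¹ = cd⁻¹.
N = kg·m/s² = kg·m·s⁻² (force = mass × acceleration).
Combining: kg⁻¹·mol⁻¹·lm⁻¹·N = kg⁻¹ · mol⁻¹ · cd⁻¹ · (kg·m·s⁻²) = m·s⁻²·mol⁻¹·cd⁻¹.

m·s⁻²·mol⁻¹·cd⁻¹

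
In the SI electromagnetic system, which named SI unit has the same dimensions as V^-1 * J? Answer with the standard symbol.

V = W/A (potential = power per current),
    = kg·m²·s⁻³·A⁻¹.
So V⁻¹ = kg⁻¹·m⁻²·s³·A.
J = N·m (work = force × distance),
    = kg·m²·s⁻².
Combining: V⁻¹·J = (kg⁻¹·m⁻²·s³·A) · (kg·m²·s⁻²) = s·A.
s·A is the base-SI form of the coulomb.

C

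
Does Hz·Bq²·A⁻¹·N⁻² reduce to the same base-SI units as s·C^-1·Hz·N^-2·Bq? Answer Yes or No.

No

Left side:
  Hz = s⁻¹.
  Bq = s⁻¹.
  So Bq² = s⁻².
  N = kg·m·s⁻².
  So N⁻² = kg⁻²·m⁻²·s⁴.
  Combining: Hz·Bq²·A⁻¹·N⁻² = s⁻¹ · s⁻² · A⁻¹ · (kg⁻²·m⁻²·s⁴) = kg⁻²·m⁻²·s·A⁻¹.
Right side:
  C = A·s = s·A (charge = current × time).
  So C⁻¹ = s⁻¹·A⁻¹.
  Hz = 1/s = s⁻¹ (frequency is cycles per second).
  N = kg·m/s² = kg·m·s⁻² (force = mass × acceleration).
  So N⁻² = kg⁻²·m⁻²·s⁴.
  Bq = 1/s = s⁻¹ (activity is decays per second).
  Combining: s·C⁻¹·Hz·N⁻²·Bq = s · (s⁻¹·A⁻¹) · s⁻¹ · (kg⁻²·m⁻²·s⁴) · s⁻¹ = kg⁻²·m⁻²·s²·A⁻¹.
Left is kg⁻²·m⁻²·s·A⁻¹; right is kg⁻²·m⁻²·s²·A⁻¹ — different.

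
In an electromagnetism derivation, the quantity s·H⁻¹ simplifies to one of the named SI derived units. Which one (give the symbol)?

S

H = Wb/A (inductance = flux per current),
    = kg·m²·s⁻²·A⁻².
So H⁻¹ = kg⁻¹·m⁻²·s²·A².
Combining: s·H⁻¹ = s · (kg⁻¹·m⁻²·s²·A²) = kg⁻¹·m⁻²·s³·A².
kg⁻¹·m⁻²·s³·A² is the base-SI form of the siemens.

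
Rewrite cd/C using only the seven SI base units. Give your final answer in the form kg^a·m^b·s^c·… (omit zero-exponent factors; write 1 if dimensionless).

C = A·s = s·A (charge = current × time).
So C⁻¹ = s⁻¹·A⁻¹.
Combining: C⁻¹·cd = (s⁻¹·A⁻¹) · cd = s⁻¹·A⁻¹·cd.

s⁻¹·A⁻¹·cd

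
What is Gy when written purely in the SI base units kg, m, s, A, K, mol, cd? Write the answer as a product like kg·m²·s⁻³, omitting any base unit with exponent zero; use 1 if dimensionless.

Gy = J/kg (absorbed dose = energy per mass),
    = m²·s⁻².

m²·s⁻²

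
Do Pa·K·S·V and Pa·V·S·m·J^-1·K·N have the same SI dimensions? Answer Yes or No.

Left side:
  Pa = N/m² (pressure = force per area),
      = kg·m⁻¹·s⁻².
  S = 1/Ω (conductance is reciprocal resistance),
      = kg⁻¹·m⁻²·s³·A².
  V = W/A (potential = power per current),
      = kg·m²·s⁻³·A⁻¹.
  Combining: Pa·K·S·V = (kg·m⁻¹·s⁻²) · K · (kg⁻¹·m⁻²·s³·A²) · (kg·m²·s⁻³·A⁻¹) = kg·m⁻¹·s⁻²·A·K.
Right side:
  Pa = N/m² (pressure = force per area),
      = kg·m⁻¹·s⁻².
  V = W/A (potential = power per current),
      = kg·m²·s⁻³·A⁻¹.
  S = 1/Ω (conductance is reciprocal resistance),
      = kg⁻¹·m⁻²·s³·A².
  J = N·m (work = force × distance),
      = kg·m²·s⁻².
  So J⁻¹ = kg⁻¹·m⁻²·s².
  N = kg·m/s² = kg·m·s⁻² (force = mass × acceleration).
  Combining: Pa·V·S·m·J⁻¹·K·N = (kg·m⁻¹·s⁻²) · (kg·m²·s⁻³·A⁻¹) · (kg⁻¹·m⁻²·s³·A²) · m · (kg⁻¹·m⁻²·s²) · K · (kg·m·s⁻²) = kg·m⁻¹·s⁻²·A·K.
Both reduce to kg·m⁻¹·s⁻²·A·K.

Yes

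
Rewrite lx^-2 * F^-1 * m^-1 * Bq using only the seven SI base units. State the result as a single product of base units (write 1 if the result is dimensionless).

kg·m⁵·s⁻⁵·A⁻²·cd⁻²

lx = lm/m² (illuminance = luminous flux per area),
    = m⁻²·cd.
So lx⁻² = m⁴·cd⁻².
F = C/V (capacitance = charge per voltage),
    = A·s/(kg·m²·s⁻³·A⁻¹) (substituting C and V),
    = kg⁻¹·m⁻²·s⁴·A².
So F⁻¹ = kg·m²·s⁻⁴·A⁻².
Bq = 1/s = s⁻¹ (activity is decays per second).
Combining: lx⁻²·F⁻¹·m⁻¹·Bq = (m⁴·cd⁻²) · (kg·m²·s⁻⁴·A⁻²) · m⁻¹ · s⁻¹ = kg·m⁵·s⁻⁵·A⁻²·cd⁻².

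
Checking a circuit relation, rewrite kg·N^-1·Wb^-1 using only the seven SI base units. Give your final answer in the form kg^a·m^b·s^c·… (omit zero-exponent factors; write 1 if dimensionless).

kg⁻¹·m⁻³·s⁴·A

N = kg·m/s² = kg·m·s⁻² (force = mass × acceleration).
So N⁻¹ = kg⁻¹·m⁻¹·s².
Wb = V·s (flux: a volt is a weber per second),
    = kg·m²·s⁻²·A⁻¹.
So Wb⁻¹ = kg⁻¹·m⁻²·s²·A.
Combining: kg·N⁻¹·Wb⁻¹ = kg · (kg⁻¹·m⁻¹·s²) · (kg⁻¹·m⁻²·s²·A) = kg⁻¹·m⁻³·s⁴·A.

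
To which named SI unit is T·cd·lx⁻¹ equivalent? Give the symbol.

Wb

T = Wb/m² (flux density = flux per area),
    = kg·s⁻²·A⁻¹.
lx = lm/m² (illuminance = luminous flux per area),
    = m⁻²·cd.
So lx⁻¹ = m²·cd⁻¹.
Combining: T·cd·lx⁻¹ = (kg·s⁻²·A⁻¹) · cd · (m²·cd⁻¹) = kg·m²·s⁻²·A⁻¹.
kg·m²·s⁻²·A⁻¹ is the base-SI form of the weber.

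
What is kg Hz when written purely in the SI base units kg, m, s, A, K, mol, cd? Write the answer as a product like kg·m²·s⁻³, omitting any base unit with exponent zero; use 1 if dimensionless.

Hz = s⁻¹.
Combining: kg·Hz = kg · s⁻¹ = kg·s⁻¹.

kg·s⁻¹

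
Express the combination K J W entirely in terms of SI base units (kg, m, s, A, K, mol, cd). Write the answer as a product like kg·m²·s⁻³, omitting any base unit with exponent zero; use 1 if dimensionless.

J = N·m (work = force × distance),
    = kg·m²·s⁻².
W = J/s (power = energy per time),
    = kg·m²·s⁻³.
Combining: K·J·W = K · (kg·m²·s⁻²) · (kg·m²·s⁻³) = kg²·m⁴·s⁻⁵·K.

kg²·m⁴·s⁻⁵·K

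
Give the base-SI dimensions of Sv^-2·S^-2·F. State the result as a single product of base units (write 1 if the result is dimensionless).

Sv = J/kg (equivalent dose = energy per mass),
    = m²·s⁻².
So Sv⁻² = m⁻⁴·s⁴.
S = 1/Ω (conductance is reciprocal resistance),
    = kg⁻¹·m⁻²·s³·A².
So S⁻² = kg²·m⁴·s⁻⁶·A⁻⁴.
F = C/V (capacitance = charge per voltage),
    = A·s/(kg·m²·s⁻³·A⁻¹) (substituting C and V),
    = kg⁻¹·m⁻²·s⁴·A².
Combining: Sv⁻²·S⁻²·F = (m⁻⁴·s⁴) · (kg²·m⁴·s⁻⁶·A⁻⁴) · (kg⁻¹·m⁻²·s⁴·A²) = kg·m⁻²·s²·A⁻².

kg·m⁻²·s²·A⁻²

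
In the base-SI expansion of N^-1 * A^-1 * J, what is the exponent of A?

-1

N = kg·m/s² = kg·m·s⁻² (force = mass × acceleration).
So N⁻¹ = kg⁻¹·m⁻¹·s².
J = N·m (work = force × distance),
    = kg·m²·s⁻².
Combining: N⁻¹·A⁻¹·J = (kg⁻¹·m⁻¹·s²) · A⁻¹ · (kg·m²·s⁻²) = m·A⁻¹.
The exponent of A is -1.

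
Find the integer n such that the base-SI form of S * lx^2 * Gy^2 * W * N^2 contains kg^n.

S = 1/Ω (conductance is reciprocal resistance),
    = kg⁻¹·m⁻²·s³·A².
lx = lm/m² (illuminance = luminous flux per area),
    = m⁻²·cd.
So lx² = m⁻⁴·cd².
Gy = J/kg (absorbed dose = energy per mass),
    = m²·s⁻².
So Gy² = m⁴·s⁻⁴.
W = J/s (power = energy per time),
    = kg·m²·s⁻³.
N = kg·m/s² = kg·m·s⁻² (force = mass × acceleration).
So N² = kg²·m²·s⁻⁴.
Combining: S·lx²·Gy²·W·N² = (kg⁻¹·m⁻²·s³·A²) · (m⁻⁴·cd²) · (m⁴·s⁻⁴) · (kg·m²·s⁻³) · (kg²·m²·s⁻⁴) = kg²·m²·s⁻⁸·A²·cd².
The exponent of kg is 2.

2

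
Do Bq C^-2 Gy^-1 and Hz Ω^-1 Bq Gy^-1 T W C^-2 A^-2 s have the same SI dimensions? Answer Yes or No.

No

Left side:
  Bq = s⁻¹.
  C = s·A.
  So C⁻² = s⁻²·A⁻².
  Gy = m²·s⁻².
  So Gy⁻¹ = m⁻²·s².
  Combining: Bq·C⁻²·Gy⁻¹ = s⁻¹ · (s⁻²·A⁻²) · (m⁻²·s²) = m⁻²·s⁻¹·A⁻².
Right side:
  Hz = 1/s = s⁻¹ (frequency is cycles per second).
  Ω = V/A (resistance = voltage per current),
      = kg·m²·s⁻³·A⁻².
  So Ω⁻¹ = kg⁻¹·m⁻²·s³·A².
  Bq = 1/s = s⁻¹ (activity is decays per second).
  Gy = J/kg (absorbed dose = energy per mass),
      = m²·s⁻².
  So Gy⁻¹ = m⁻²·s².
  T = Wb/m² (flux density = flux per area),
      = kg·s⁻²·A⁻¹.
  W = J/s (power = energy per time),
      = kg·m²·s⁻³.
  C = A·s = s·A (charge = current × time).
  So C⁻² = s⁻²·A⁻².
  Combining: Hz·Ω⁻¹·Bq·Gy⁻¹·T·W·C⁻²·A⁻²·s = s⁻¹ · (kg⁻¹·m⁻²·s³·A²) · s⁻¹ · (m⁻²·s²) · (kg·s⁻²·A⁻¹) · (kg·m²·s⁻³) · (s⁻²·A⁻²) · A⁻² · s = kg·m⁻²·s⁻³·A⁻³.
Left is m⁻²·s⁻¹·A⁻²; right is kg·m⁻²·s⁻³·A⁻³ — different.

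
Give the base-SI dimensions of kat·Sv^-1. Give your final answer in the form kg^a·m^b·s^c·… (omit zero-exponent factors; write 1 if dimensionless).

kat = mol/s = s⁻¹·mol (catalytic activity).
Sv = J/kg (equivalent dose = energy per mass),
    = m²·s⁻².
So Sv⁻¹ = m⁻²·s².
Combining: kat·Sv⁻¹ = (s⁻¹·mol) · (m⁻²·s²) = m⁻²·s·mol.

m⁻²·s·mol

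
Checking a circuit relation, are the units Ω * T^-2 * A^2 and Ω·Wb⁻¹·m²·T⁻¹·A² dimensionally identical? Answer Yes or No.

Yes

Left side:
  Ω = V/A (resistance = voltage per current),
      = kg·m²·s⁻³·A⁻².
  T = Wb/m² (flux density = flux per area),
      = kg·s⁻²·A⁻¹.
  So T⁻² = kg⁻²·s⁴·A².
  Combining: Ω·T⁻²·A² = (kg·m²·s⁻³·A⁻²) · (kg⁻²·s⁴·A²) · A² = kg⁻¹·m²·s·A².
Right side:
  Ω = kg·m²·s⁻³·A⁻².
  Wb = kg·m²·s⁻²·A⁻¹.
  So Wb⁻¹ = kg⁻¹·m⁻²·s²·A.
  T = kg·s⁻²·A⁻¹.
  So T⁻¹ = kg⁻¹·s²·A.
  Combining: Ω·Wb⁻¹·m²·T⁻¹·A² = (kg·m²·s⁻³·A⁻²) · (kg⁻¹·m⁻²·s²·A) · m² · (kg⁻¹·s²·A) · A² = kg⁻¹·m²·s·A².
Both reduce to kg⁻¹·m²·s·A².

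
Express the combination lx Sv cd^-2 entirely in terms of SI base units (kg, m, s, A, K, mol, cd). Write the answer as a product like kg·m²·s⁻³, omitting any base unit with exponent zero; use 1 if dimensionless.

s⁻²·cd⁻¹

lx = lm/m² (illuminance = luminous flux per area),
    = m⁻²·cd.
Sv = J/kg (equivalent dose = energy per mass),
    = m²·s⁻².
Combining: lx·Sv·cd⁻² = (m⁻²·cd) · (m²·s⁻²) · cd⁻² = s⁻²·cd⁻¹.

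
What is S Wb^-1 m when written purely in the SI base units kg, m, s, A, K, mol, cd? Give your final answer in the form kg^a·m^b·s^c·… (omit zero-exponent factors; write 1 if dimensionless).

kg⁻²·m⁻³·s⁵·A³

S = 1/Ω (conductance is reciprocal resistance),
    = kg⁻¹·m⁻²·s³·A².
Wb = V·s (flux: a volt is a weber per second),
    = kg·m²·s⁻²·A⁻¹.
So Wb⁻¹ = kg⁻¹·m⁻²·s²·A.
Combining: S·Wb⁻¹·m = (kg⁻¹·m⁻²·s³·A²) · (kg⁻¹·m⁻²·s²·A) · m = kg⁻²·m⁻³·s⁵·A³.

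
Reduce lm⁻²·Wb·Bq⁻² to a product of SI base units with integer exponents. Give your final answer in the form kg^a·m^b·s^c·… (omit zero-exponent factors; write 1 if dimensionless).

lm = cd·sr = cd (luminous flux; sr is dimensionless).
So lm⁻² = cd⁻².
Wb = V·s (flux: a volt is a weber per second),
    = kg·m²·s⁻²·A⁻¹.
Bq = 1/s = s⁻¹ (activity is decays per second).
So Bq⁻² = s².
Combining: lm⁻²·Wb·Bq⁻² = cd⁻² · (kg·m²·s⁻²·A⁻¹) · s² = kg·m²·A⁻¹·cd⁻².

kg·m²·A⁻¹·cd⁻²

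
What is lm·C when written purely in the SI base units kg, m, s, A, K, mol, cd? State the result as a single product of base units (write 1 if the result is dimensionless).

s·A·cd

lm = cd.
C = s·A.
Combining: lm·C = cd · (s·A) = s·A·cd.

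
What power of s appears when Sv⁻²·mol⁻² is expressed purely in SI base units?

4

Sv = m²·s⁻².
So Sv⁻² = m⁻⁴·s⁴.
Combining: Sv⁻²·mol⁻² = (m⁻⁴·s⁴) · mol⁻² = m⁻⁴·s⁴·mol⁻².
The exponent of s is 4.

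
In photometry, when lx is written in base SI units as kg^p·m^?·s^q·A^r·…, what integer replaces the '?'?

-2

lx = lm/m² (illuminance = luminous flux per area),
    = m⁻²·cd.
The exponent of m is -2.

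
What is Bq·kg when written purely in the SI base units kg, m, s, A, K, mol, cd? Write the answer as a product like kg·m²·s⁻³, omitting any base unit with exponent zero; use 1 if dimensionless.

Bq = 1/s = s⁻¹ (activity is decays per second).
Combining: Bq·kg = s⁻¹ · kg = kg·s⁻¹.

kg·s⁻¹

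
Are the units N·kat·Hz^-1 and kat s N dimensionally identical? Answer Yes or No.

Yes

Left side:
  N = kg·m·s⁻².
  kat = s⁻¹·mol.
  Hz = s⁻¹.
  So Hz⁻¹ = s.
  Combining: N·kat·Hz⁻¹ = (kg·m·s⁻²) · (s⁻¹·mol) · s = kg·m·s⁻²·mol.
Right side:
  kat = mol/s = s⁻¹·mol (catalytic activity).
  N = kg·m/s² = kg·m·s⁻² (force = mass × acceleration).
  Combining: kat·s·N = (s⁻¹·mol) · s · (kg·m·s⁻²) = kg·m·s⁻²·mol.
Both reduce to kg·m·s⁻²·mol.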